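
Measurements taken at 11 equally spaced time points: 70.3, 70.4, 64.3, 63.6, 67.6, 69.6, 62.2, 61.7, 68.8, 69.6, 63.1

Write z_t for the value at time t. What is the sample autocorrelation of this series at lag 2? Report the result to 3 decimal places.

Mean z̄ = (70.3 + 70.4 + 64.3 + 63.6 + 67.6 + 69.6 + 62.2 + 61.7 + 68.8 + 69.6 + 63.1)/11 = 66.4727
Numerator Σ_{t=1}^{9}(z_t−z̄)(z_{t+2}−z̄) = -83.4915
Denominator Σ(z_t−z̄)² = 121.7018
r_2 = -83.4915 / 121.7018 = -0.686

-0.686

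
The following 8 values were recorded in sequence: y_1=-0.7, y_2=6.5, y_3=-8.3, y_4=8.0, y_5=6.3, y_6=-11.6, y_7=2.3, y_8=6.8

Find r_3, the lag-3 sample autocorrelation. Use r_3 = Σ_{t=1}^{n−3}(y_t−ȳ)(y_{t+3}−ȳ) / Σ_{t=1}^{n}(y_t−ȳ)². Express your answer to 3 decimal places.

Mean ȳ = (-0.7 + 6.5 − 8.3 + 8.0 + 6.3 − 11.6 + 2.3 + 6.8)/8 = 1.1625
Σ(y_t−ȳ)(y_{t+3}−ȳ) = (-12.7348) + (27.4214) + (120.7652) + (7.7777) + (28.9627) = 172.1920
Denominator Σ(y_t−ȳ)² = 390.5988
r_3 = 172.1920 / 390.5988 = 0.441

0.441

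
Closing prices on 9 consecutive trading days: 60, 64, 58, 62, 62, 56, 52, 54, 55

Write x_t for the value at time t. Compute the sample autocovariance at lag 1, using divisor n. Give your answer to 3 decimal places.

7.529

Mean x̄ = (60 + 64 + 58 + 62 + 62 + 56 + 52 + 54 + 55)/9 = 58.1111
Σ_{t=1}^{8}(x_t−x̄)(x_{t+1}−x̄) = 67.7654
γ_1 = 67.7654 / 9 = 7.529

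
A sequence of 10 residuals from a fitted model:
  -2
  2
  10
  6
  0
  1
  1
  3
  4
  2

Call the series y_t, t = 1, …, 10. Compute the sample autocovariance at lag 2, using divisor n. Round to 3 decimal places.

-6.028

Mean ȳ = (-2 + 2 + 10 + 6 + 0 + 1 + 1 + 3 + 4 + 2)/10 = 2.7000
Σ_{t=1}^{8}(y_t−ȳ)(y_{t+2}−ȳ) = -60.2800
γ_2 = -60.2800 / 10 = -6.028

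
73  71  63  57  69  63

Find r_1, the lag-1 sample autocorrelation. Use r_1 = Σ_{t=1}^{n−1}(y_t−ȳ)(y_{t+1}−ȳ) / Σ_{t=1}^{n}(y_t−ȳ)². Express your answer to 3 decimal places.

0.060

Mean ȳ = (73 + 71 + 63 + 57 + 69 + 63)/6 = 66.0000
Σ(y_t−ȳ)(y_{t+1}−ȳ) = (35.0000) + (-15.0000) + (27.0000) + (-27.0000) + (-9.0000) = 11.0000
Denominator Σ(y_t−ȳ)² = 182.0000
r_1 = 11.0000 / 182.0000 = 0.060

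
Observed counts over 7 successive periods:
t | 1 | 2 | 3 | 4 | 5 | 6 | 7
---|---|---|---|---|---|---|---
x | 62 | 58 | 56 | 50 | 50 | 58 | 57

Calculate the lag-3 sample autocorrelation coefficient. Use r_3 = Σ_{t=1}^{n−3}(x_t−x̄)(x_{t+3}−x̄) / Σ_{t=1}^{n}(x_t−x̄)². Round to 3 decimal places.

-0.470

Mean x̄ = (62 + 58 + 56 + 50 + 50 + 58 + 57)/7 = 55.8571
Deviations from mean: 6.1429, 2.1429, 0.1429, -5.8571, -5.8571, 2.1429, 1.1429
Numerator Σ_{t=1}^{4}(x_t−x̄)(x_{t+3}−x̄) = -54.9184
Denominator Σ(x_t−x̄)² = 116.8571
r_3 = -54.9184 / 116.8571 = -0.470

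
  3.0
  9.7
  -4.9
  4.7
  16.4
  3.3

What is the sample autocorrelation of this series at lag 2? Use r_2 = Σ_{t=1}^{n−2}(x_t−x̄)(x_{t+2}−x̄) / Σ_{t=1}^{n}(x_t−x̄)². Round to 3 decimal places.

-0.353

Mean x̄ = (3.0 + 9.7 − 4.9 + 4.7 + 16.4 + 3.3)/6 = 5.3667
Numerator Σ_{t=1}^{4}(x_t−x̄)(x_{t+2}−x̄) = -90.4889
Denominator Σ(x_t−x̄)² = 256.2333
r_2 = -90.4889 / 256.2333 = -0.353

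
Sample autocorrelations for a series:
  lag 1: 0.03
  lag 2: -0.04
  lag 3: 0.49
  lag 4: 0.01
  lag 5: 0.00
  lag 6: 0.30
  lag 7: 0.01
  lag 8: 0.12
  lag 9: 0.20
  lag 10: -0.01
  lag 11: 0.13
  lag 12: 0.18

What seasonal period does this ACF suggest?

The largest autocorrelation is r_3 = 0.49, with weaker echoes at lags 6 (0.30), 9 (0.20) and 12 (0.18); the remaining lags stay at or below 0.13.
The dominant spike at lag 3 indicates a seasonal period of 3.

3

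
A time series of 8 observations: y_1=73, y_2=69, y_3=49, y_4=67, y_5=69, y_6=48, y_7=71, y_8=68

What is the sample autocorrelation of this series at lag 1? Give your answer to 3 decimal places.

Mean ȳ = (73 + 69 + 49 + 67 + 69 + 48 + 71 + 68)/8 = 64.2500
Deviations from mean: 8.7500, 4.7500, -15.2500, 2.7500, 4.7500, -16.2500, 6.7500, 3.7500
Numerator Σ_{t=1}^{7}(y_t−ȳ)(y_{t+1}−ȳ) = -221.3125
Denominator Σ(y_t−ȳ)² = 685.5000
r_1 = -221.3125 / 685.5000 = -0.323

-0.323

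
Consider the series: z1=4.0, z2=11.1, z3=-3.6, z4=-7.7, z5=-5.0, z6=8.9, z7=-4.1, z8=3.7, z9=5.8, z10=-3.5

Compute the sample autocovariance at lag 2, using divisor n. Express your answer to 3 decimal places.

-12.806

Mean z̄ = (4.0 + 11.1 − 3.6 − 7.7 − 5.0 + 8.9 − 4.1 + 3.7 + 5.8 − 3.5)/10 = 0.9600
Σ_{t=1}^{8}(z_t−z̄)(z_{t+2}−z̄) = -128.0552
γ_2 = -128.0552 / 10 = -12.806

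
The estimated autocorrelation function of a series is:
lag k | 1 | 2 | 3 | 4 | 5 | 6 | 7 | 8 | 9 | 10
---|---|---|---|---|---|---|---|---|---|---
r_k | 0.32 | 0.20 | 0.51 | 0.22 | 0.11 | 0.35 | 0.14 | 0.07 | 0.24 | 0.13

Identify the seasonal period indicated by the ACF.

The largest autocorrelation is r_3 = 0.51, with a weaker echo at lag 6 (0.35); the remaining lags stay at or below 0.32. The elevated value at lag 1 (0.32), dropping to 0.20 at lag 2, reflects decaying short-term dependence rather than seasonality.
The dominant spike at lag 3 indicates a seasonal period of 3.

3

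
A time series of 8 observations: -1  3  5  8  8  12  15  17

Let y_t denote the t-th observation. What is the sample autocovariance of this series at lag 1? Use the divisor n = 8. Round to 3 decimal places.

18.717

Mean ȳ = (-1 + 3 + 5 + 8 + 8 + 12 + 15 + 17)/8 = 8.3750
Σ_{t=1}^{7}(y_t−ȳ)(y_{t+1}−ȳ) = 149.7344
γ_1 = 149.7344 / 8 = 18.717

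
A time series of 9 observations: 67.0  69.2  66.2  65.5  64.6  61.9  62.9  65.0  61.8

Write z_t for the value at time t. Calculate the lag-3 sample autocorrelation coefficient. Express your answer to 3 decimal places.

Mean z̄ = (67.0 + 69.2 + 66.2 + 65.5 + 64.6 + 61.9 + 62.9 + 65.0 + 61.8)/9 = 64.9000
Σ(z_t−z̄)(z_{t+3}−z̄) = (1.2600) + (-1.2900) + (-3.9000) + (-1.2000) + (-0.0300) + (9.3000) = 4.1400
Denominator Σ(z_t−z̄)² = 47.6600
r_3 = 4.1400 / 47.6600 = 0.087

0.087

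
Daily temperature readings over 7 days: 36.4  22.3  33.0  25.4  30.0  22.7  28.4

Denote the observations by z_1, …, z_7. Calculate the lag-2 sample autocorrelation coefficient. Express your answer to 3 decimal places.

0.480

Mean z̄ = (36.4 + 22.3 + 33.0 + 25.4 + 30.0 + 22.7 + 28.4)/7 = 28.3143
Deviations from mean: 8.0857, -6.0143, 4.6857, -2.9143, 1.6857, -5.6143, 0.0857
Numerator Σ_{t=1}^{5}(z_t−z̄)(z_{t+2}−z̄) = 79.8196
Denominator Σ(z_t−z̄)² = 166.3686
r_2 = 79.8196 / 166.3686 = 0.480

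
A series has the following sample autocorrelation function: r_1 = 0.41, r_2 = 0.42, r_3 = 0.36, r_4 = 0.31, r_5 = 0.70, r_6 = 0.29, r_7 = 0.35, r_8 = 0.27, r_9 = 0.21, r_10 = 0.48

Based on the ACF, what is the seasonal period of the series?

5

The largest autocorrelation is r_5 = 0.70, with a weaker echo at lag 10 (0.48); the remaining lags stay at or below 0.42.
The dominant spike at lag 5 indicates a seasonal period of 5.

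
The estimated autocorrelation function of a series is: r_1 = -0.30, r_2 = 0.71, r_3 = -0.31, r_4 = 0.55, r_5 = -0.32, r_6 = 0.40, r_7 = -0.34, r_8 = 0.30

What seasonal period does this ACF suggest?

2

The largest autocorrelation is r_2 = 0.71, with weaker echoes at lags 4 (0.55), 6 (0.40) and 8 (0.30); the remaining lags stay at or below -0.30.
The dominant spike at lag 2 indicates a seasonal period of 2.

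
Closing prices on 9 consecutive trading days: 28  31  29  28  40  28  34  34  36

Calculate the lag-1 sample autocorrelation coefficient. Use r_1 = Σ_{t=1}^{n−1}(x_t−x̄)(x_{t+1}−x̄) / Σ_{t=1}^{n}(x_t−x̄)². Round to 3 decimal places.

-0.281

Mean x̄ = (28 + 31 + 29 + 28 + 40 + 28 + 34 + 34 + 36)/9 = 32.0000
Numerator Σ_{t=1}^{8}(x_t−x̄)(x_{t+1}−x̄) = -41.0000
Denominator Σ(x_t−x̄)² = 146.0000
r_1 = -41.0000 / 146.0000 = -0.281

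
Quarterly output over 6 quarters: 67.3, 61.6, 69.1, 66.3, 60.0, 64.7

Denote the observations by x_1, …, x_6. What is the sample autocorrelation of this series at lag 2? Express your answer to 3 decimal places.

Mean x̄ = (67.3 + 61.6 + 69.1 + 66.3 + 60.0 + 64.7)/6 = 64.8333
Deviations from mean: 2.4667, -3.2333, 4.2667, 1.4667, -4.8333, -0.1333
Numerator Σ_{t=1}^{4}(x_t−x̄)(x_{t+2}−x̄) = -15.0356
Denominator Σ(x_t−x̄)² = 60.2733
r_2 = -15.0356 / 60.2733 = -0.249

-0.249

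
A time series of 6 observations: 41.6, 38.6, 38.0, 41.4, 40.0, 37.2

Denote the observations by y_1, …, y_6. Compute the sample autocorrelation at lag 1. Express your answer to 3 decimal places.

Mean ȳ = (41.6 + 38.6 + 38.0 + 41.4 + 40.0 + 37.2)/6 = 39.4667
Deviations from mean: 2.1333, -0.8667, -1.4667, 1.9333, 0.5333, -2.2667
Σ(y_t−ȳ)(y_{t+1}−ȳ) = (-1.8489) + (1.2711) + (-2.8356) + (1.0311) + (-1.2089) = -3.5911
Denominator Σ(y_t−ȳ)² = 16.6133
r_1 = -3.5911 / 16.6133 = -0.216

-0.216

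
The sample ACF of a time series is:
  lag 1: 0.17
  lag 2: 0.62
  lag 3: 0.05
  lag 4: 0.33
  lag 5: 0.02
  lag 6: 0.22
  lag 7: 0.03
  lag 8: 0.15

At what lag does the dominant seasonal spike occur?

The largest autocorrelation is r_2 = 0.62, with weaker echoes at lags 4 (0.33) and 6 (0.22); the remaining lags stay at or below 0.17.
The dominant spike at lag 2 indicates a seasonal period of 2.

2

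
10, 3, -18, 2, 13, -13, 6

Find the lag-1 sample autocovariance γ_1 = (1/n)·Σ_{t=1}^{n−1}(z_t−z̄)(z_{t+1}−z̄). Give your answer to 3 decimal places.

-39.373

Mean z̄ = (10 + 3 − 18 + 2 + 13 − 13 + 6)/7 = 0.4286
Deviations: 9.5714, 2.5714, -18.4286, 1.5714, 12.5714, -13.4286, 5.5714
Σ_{t=1}^{6}(z_t−z̄)(z_{t+1}−z̄) = -275.6122
γ_1 = -275.6122 / 7 = -39.373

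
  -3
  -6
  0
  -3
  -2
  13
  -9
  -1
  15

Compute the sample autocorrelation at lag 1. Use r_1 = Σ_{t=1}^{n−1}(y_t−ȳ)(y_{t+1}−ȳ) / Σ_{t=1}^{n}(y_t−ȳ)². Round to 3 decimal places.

Mean ȳ = (-3 − 6 + 0 − 3 − 2 + 13 − 9 − 1 + 15)/9 = 0.4444
Numerator Σ_{t=1}^{8}(y_t−ȳ)(y_{t+1}−ȳ) = -121.6420
Denominator Σ(y_t−ȳ)² = 532.2222
r_1 = -121.6420 / 532.2222 = -0.229

-0.229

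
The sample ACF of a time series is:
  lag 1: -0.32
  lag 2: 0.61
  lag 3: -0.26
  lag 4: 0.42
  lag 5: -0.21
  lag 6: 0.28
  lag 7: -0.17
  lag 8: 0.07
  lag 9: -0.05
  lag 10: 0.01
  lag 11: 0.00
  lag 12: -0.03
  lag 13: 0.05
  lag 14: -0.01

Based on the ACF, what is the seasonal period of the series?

The largest autocorrelation is r_2 = 0.61, with weaker echoes at lags 4 (0.42) and 6 (0.28); the remaining lags stay at or below 0.07.
The dominant spike at lag 2 indicates a seasonal period of 2.

2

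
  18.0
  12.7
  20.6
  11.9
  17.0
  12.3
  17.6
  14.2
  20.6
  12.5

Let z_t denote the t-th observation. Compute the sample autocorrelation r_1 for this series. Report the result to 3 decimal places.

Mean z̄ = (18.0 + 12.7 + 20.6 + 11.9 + 17.0 + 12.3 + 17.6 + 14.2 + 20.6 + 12.5)/10 = 15.7400
Numerator Σ_{t=1}^{9}(z_t−z̄)(z_{t+1}−z̄) = -81.9736
Denominator Σ(z_t−z̄)² = 106.0840
r_1 = -81.9736 / 106.0840 = -0.773

-0.773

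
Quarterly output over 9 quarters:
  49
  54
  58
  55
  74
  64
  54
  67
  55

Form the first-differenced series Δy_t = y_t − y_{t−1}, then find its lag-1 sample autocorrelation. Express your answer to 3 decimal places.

First differences Δy: 5, 4, -3, 19, -10, -10, 13, -12
Mean of differences = 0.7500
Numerator Σ(Δy_t−Δȳ)(Δy_{t+1}−Δȳ) = -435.3125
Denominator Σ(Δy_t−Δȳ)² = 919.5000
r_1(Δy) = -435.3125 / 919.5000 = -0.473

-0.473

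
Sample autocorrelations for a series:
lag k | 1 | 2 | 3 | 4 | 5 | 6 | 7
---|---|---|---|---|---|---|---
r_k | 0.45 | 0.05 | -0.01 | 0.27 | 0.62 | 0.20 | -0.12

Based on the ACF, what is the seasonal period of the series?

The largest autocorrelation is r_5 = 0.62; the remaining lags stay at or below 0.45. The elevated value at lag 1 (0.45), dropping to 0.05 at lag 2, reflects decaying short-term dependence rather than seasonality.
The dominant spike at lag 5 indicates a seasonal period of 5.

5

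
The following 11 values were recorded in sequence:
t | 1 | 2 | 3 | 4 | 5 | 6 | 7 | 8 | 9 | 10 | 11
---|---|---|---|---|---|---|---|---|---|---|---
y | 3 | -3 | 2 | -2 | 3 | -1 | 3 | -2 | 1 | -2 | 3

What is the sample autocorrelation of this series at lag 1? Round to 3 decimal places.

Mean ȳ = (3 − 3 + 2 − 2 + 3 − 1 + 3 − 2 + 1 − 2 + 3)/11 = 0.4545
Numerator Σ_{t=1}^{10}(y_t−ȳ)(y_{t+1}−ȳ) = -46.7521
Denominator Σ(y_t−ȳ)² = 60.7273
r_1 = -46.7521 / 60.7273 = -0.770

-0.770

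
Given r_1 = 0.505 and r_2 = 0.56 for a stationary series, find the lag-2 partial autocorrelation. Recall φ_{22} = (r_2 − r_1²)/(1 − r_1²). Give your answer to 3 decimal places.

0.409

φ_{22} = (r_2 − r_1²) / (1 − r_1²)
r_1² = (0.505)² = 0.255025
Numerator = 0.56 − 0.2550 = 0.3050; denominator = 1 − 0.2550 = 0.7450
φ_{22} = 0.3050 / 0.7450 = 0.409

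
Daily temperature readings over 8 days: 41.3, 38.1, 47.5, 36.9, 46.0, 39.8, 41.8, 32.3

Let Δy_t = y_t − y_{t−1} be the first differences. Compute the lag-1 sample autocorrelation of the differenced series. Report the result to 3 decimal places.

-0.749

First differences Δy: -3.2, 9.4, -10.6, 9.1, -6.2, 2.0, -9.5
Mean of differences = -1.2857
Numerator Σ(Δy_t−Δȳ)(Δy_{t+1}−Δȳ) = -310.8959
Denominator Σ(Δy_t−Δȳ)² = 414.8886
r_1(Δy) = -310.8959 / 414.8886 = -0.749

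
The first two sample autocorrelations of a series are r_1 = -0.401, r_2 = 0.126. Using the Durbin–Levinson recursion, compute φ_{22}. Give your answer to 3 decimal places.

φ_{22} = (r_2 − r_1²) / (1 − r_1²)
r_1² = (-0.401)² = 0.160801
Numerator = 0.126 − 0.1608 = -0.0348; denominator = 1 − 0.1608 = 0.8392
φ_{22} = -0.0348 / 0.8392 = -0.041

-0.041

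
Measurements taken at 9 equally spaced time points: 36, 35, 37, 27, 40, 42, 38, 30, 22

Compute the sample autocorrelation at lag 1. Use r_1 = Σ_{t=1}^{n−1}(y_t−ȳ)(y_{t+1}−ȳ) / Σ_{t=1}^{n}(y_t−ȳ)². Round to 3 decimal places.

0.156

Mean ȳ = (36 + 35 + 37 + 27 + 40 + 42 + 38 + 30 + 22)/9 = 34.1111
Numerator Σ_{t=1}^{8}(y_t−ȳ)(y_{t+1}−ȳ) = 52.7654
Denominator Σ(y_t−ȳ)² = 338.8889
r_1 = 52.7654 / 338.8889 = 0.156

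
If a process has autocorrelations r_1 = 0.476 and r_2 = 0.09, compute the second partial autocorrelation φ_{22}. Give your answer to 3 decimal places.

-0.177

φ_{22} = (r_2 − r_1²) / (1 − r_1²)
r_1² = (0.476)² = 0.226576
Numerator = 0.09 − 0.2266 = -0.1366; denominator = 1 − 0.2266 = 0.7734
φ_{22} = -0.1366 / 0.7734 = -0.177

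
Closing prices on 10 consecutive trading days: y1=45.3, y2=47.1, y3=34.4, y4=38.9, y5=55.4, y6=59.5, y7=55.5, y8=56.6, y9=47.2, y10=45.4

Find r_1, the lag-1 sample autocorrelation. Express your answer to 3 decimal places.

Mean ȳ = (45.3 + 47.1 + 34.4 + 38.9 + 55.4 + 59.5 + 55.5 + 56.6 + 47.2 + 45.4)/10 = 48.5300
Numerator Σ_{t=1}^{9}(y_t−ȳ)(y_{t+1}−ȳ) = 296.2411
Denominator Σ(y_t−ȳ)² = 597.6810
r_1 = 296.2411 / 597.6810 = 0.496

0.496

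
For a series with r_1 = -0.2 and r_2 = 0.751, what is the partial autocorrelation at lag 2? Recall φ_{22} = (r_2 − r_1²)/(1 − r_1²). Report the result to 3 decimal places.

φ_{22} = (r_2 − r_1²) / (1 − r_1²)
r_1² = (-0.2)² = 0.04
Numerator = 0.751 − 0.0400 = 0.7110; denominator = 1 − 0.0400 = 0.9600
φ_{22} = 0.7110 / 0.9600 = 0.741

0.741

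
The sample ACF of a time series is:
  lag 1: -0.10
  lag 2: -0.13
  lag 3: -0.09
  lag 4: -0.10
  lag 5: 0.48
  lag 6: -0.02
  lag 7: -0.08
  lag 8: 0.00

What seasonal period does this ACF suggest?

The largest autocorrelation is r_5 = 0.48; the remaining lags stay at or below 0.00.
The dominant spike at lag 5 indicates a seasonal period of 5.

5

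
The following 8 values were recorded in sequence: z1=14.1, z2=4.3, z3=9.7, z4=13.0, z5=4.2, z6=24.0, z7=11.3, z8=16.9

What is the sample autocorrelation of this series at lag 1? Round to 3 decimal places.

Mean z̄ = (14.1 + 4.3 + 9.7 + 13.0 + 4.2 + 24.0 + 11.3 + 16.9)/8 = 12.1875
Deviations from mean: 1.9125, -7.8875, -2.4875, 0.8125, -7.9875, 11.8125, -0.8875, 4.7125
Numerator Σ_{t=1}^{7}(z_t−z̄)(z_{t+1}−z̄) = -112.9939
Denominator Σ(z_t−z̄)² = 299.0488
r_1 = -112.9939 / 299.0488 = -0.378

-0.378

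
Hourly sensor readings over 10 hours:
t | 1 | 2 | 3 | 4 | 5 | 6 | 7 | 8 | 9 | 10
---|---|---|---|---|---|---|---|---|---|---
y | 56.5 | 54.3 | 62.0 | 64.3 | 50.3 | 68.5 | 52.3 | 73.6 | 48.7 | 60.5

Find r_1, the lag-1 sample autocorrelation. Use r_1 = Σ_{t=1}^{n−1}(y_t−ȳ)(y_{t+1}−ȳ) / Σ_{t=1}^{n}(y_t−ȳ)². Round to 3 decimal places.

-0.741

Mean ȳ = (56.5 + 54.3 + 62.0 + 64.3 + 50.3 + 68.5 + 52.3 + 73.6 + 48.7 + 60.5)/10 = 59.1000
Numerator Σ_{t=1}^{9}(y_t−ȳ)(y_{t+1}−ȳ) = -442.7200
Denominator Σ(y_t−ȳ)² = 597.6600
r_1 = -442.7200 / 597.6600 = -0.741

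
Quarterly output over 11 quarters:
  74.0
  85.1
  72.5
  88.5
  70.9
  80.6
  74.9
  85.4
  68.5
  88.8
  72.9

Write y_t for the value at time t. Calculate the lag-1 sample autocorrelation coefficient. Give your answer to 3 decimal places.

Mean ȳ = (74.0 + 85.1 + 72.5 + 88.5 + 70.9 + 80.6 + 74.9 + 85.4 + 68.5 + 88.8 + 72.9)/11 = 78.3727
Numerator Σ_{t=1}^{10}(y_t−ȳ)(y_{t+1}−ȳ) = -482.2489
Denominator Σ(y_t−ȳ)² = 559.8218
r_1 = -482.2489 / 559.8218 = -0.861

-0.861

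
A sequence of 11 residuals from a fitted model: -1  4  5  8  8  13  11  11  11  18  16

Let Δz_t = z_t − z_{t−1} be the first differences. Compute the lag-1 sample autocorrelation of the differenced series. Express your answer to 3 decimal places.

-0.485

First differences Δz: 5, 1, 3, 0, 5, -2, 0, 0, 7, -2
Mean of differences = 1.7000
Numerator Σ(Δz_t−Δz̄)(Δz_{t+1}−Δz̄) = -42.6900
Denominator Σ(Δz_t−Δz̄)² = 88.1000
r_1(Δz) = -42.6900 / 88.1000 = -0.485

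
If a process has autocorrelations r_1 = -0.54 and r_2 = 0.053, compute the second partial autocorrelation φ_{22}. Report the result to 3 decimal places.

φ_{22} = (r_2 − r_1²) / (1 − r_1²)
r_1² = (-0.54)² = 0.2916
Numerator = 0.053 − 0.2916 = -0.2386; denominator = 1 − 0.2916 = 0.7084
φ_{22} = -0.2386 / 0.7084 = -0.337

-0.337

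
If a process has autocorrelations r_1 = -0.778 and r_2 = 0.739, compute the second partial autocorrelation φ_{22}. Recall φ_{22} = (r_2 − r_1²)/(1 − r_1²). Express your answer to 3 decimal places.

0.339

φ_{22} = (r_2 − r_1²) / (1 − r_1²)
r_1² = (-0.778)² = 0.605284
Numerator = 0.739 − 0.6053 = 0.1337; denominator = 1 − 0.6053 = 0.3947
φ_{22} = 0.1337 / 0.3947 = 0.339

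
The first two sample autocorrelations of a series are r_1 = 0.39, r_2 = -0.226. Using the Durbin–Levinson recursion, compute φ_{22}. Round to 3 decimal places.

φ_{22} = (r_2 − r_1²) / (1 − r_1²)
r_1² = (0.39)² = 0.1521
Numerator = -0.226 − 0.1521 = -0.3781; denominator = 1 − 0.1521 = 0.8479
φ_{22} = -0.3781 / 0.8479 = -0.446

-0.446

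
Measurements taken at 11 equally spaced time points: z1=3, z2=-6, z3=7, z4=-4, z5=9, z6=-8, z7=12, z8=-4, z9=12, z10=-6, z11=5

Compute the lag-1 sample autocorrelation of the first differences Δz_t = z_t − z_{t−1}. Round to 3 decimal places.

First differences Δz: -9, 13, -11, 13, -17, 20, -16, 16, -18, 11
Mean of differences = 0.2000
Numerator Σ(Δz_t−Δz̄)(Δz_{t+1}−Δz̄) = -2026.0400
Denominator Σ(Δz_t−Δz̄)² = 2185.6000
r_1(Δz) = -2026.0400 / 2185.6000 = -0.927

-0.927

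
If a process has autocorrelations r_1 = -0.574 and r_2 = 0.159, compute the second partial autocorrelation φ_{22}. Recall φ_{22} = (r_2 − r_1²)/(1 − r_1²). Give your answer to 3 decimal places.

-0.254

φ_{22} = (r_2 − r_1²) / (1 − r_1²)
r_1² = (-0.574)² = 0.329476
Numerator = 0.159 − 0.3295 = -0.1705; denominator = 1 − 0.3295 = 0.6705
φ_{22} = -0.1705 / 0.6705 = -0.254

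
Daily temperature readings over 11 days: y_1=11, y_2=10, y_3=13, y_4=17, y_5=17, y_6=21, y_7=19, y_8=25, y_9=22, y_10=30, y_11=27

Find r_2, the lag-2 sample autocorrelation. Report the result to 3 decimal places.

Mean ȳ = (11 + 10 + 13 + 17 + 17 + 21 + 19 + 25 + 22 + 30 + 27)/11 = 19.2727
Numerator Σ_{t=1}^{9}(y_t−ȳ)(y_{t+2}−ȳ) = 175.5785
Denominator Σ(y_t−ȳ)² = 422.1818
r_2 = 175.5785 / 422.1818 = 0.416

0.416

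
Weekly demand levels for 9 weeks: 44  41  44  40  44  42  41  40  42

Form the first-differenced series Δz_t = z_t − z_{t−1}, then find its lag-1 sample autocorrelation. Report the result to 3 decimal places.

First differences Δz: -3, 3, -4, 4, -2, -1, -1, 2
Mean of differences = -0.2500
Numerator Σ(Δz_t−Δz̄)(Δz_{t+1}−Δz̄) = -44.3125
Denominator Σ(Δz_t−Δz̄)² = 59.5000
r_1(Δz) = -44.3125 / 59.5000 = -0.745

-0.745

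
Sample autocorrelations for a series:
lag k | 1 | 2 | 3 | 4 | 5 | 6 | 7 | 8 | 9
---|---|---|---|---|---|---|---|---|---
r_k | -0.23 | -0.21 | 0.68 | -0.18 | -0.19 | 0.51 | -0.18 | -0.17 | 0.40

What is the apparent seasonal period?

3

The largest autocorrelation is r_3 = 0.68, with weaker echoes at lags 6 (0.51) and 9 (0.40); the remaining lags stay at or below -0.17.
The dominant spike at lag 3 indicates a seasonal period of 3.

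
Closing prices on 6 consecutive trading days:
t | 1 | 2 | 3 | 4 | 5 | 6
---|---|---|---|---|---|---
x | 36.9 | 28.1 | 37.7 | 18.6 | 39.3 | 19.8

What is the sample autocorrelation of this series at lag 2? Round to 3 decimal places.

Mean x̄ = (36.9 + 28.1 + 37.7 + 18.6 + 39.3 + 19.8)/6 = 30.0667
Deviations from mean: 6.8333, -1.9667, 7.6333, -11.4667, 9.2333, -10.2667
Σ(x_t−x̄)(x_{t+2}−x̄) = (52.1611) + (22.5511) + (70.4811) + (117.7244) = 262.9178
Denominator Σ(x_t−x̄)² = 430.9733
r_2 = 262.9178 / 430.9733 = 0.610

0.610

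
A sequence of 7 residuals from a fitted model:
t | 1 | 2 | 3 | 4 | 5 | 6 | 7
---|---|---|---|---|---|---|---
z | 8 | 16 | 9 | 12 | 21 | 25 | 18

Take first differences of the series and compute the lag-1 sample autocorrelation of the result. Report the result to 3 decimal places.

-0.238

First differences Δz: 8, -7, 3, 9, 4, -7
Mean of differences = 1.6667
Numerator Σ(Δz_t−Δz̄)(Δz_{t+1}−Δz̄) = -59.7778
Denominator Σ(Δz_t−Δz̄)² = 251.3333
r_1(Δz) = -59.7778 / 251.3333 = -0.238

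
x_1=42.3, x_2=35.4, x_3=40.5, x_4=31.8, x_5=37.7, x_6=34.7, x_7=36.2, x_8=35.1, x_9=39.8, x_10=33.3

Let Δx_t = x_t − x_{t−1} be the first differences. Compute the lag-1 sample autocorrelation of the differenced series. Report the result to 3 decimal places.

-0.743

First differences Δx: -6.9, 5.1, -8.7, 5.9, -3.0, 1.5, -1.1, 4.7, -6.5
Mean of differences = -1.0000
Numerator Σ(Δx_t−Δx̄)(Δx_{t+1}−Δx̄) = -187.0600
Denominator Σ(Δx_t−Δx̄)² = 251.9200
r_1(Δx) = -187.0600 / 251.9200 = -0.743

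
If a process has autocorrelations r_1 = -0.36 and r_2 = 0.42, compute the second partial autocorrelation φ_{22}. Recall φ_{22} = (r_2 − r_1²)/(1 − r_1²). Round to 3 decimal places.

0.334

φ_{22} = (r_2 − r_1²) / (1 − r_1²)
r_1² = (-0.36)² = 0.1296
Numerator = 0.42 − 0.1296 = 0.2904; denominator = 1 − 0.1296 = 0.8704
φ_{22} = 0.2904 / 0.8704 = 0.334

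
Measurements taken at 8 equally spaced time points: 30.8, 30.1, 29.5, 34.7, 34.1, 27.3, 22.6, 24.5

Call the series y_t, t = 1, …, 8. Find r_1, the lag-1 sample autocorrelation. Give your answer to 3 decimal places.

0.508

Mean ȳ = (30.8 + 30.1 + 29.5 + 34.7 + 34.1 + 27.3 + 22.6 + 24.5)/8 = 29.2000
Deviations from mean: 1.6000, 0.9000, 0.3000, 5.5000, 4.9000, -1.9000, -6.6000, -4.7000
Σ(y_t−ȳ)(y_{t+1}−ȳ) = (1.4400) + (0.2700) + (1.6500) + (26.9500) + (-9.3100) + (12.5400) + (31.0200) = 64.5600
Denominator Σ(y_t−ȳ)² = 126.9800
r_1 = 64.5600 / 126.9800 = 0.508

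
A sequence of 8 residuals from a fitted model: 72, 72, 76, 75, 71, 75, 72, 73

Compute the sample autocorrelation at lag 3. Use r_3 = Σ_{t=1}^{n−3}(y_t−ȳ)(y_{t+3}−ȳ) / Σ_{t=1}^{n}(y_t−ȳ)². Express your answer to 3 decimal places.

Mean ȳ = (72 + 72 + 76 + 75 + 71 + 75 + 72 + 73)/8 = 73.2500
Deviations from mean: -1.2500, -1.2500, 2.7500, 1.7500, -2.2500, 1.7500, -1.2500, -0.2500
Σ(y_t−ȳ)(y_{t+3}−ȳ) = (-2.1875) + (2.8125) + (4.8125) + (-2.1875) + (0.5625) = 3.8125
Denominator Σ(y_t−ȳ)² = 23.5000
r_3 = 3.8125 / 23.5000 = 0.162

0.162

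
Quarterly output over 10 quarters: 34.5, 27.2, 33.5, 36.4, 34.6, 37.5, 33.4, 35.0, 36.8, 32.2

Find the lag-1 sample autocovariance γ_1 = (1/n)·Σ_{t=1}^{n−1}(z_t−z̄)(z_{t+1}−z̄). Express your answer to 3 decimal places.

Mean z̄ = (34.5 + 27.2 + 33.5 + 36.4 + 34.6 + 37.5 + 33.4 + 35.0 + 36.8 + 32.2)/10 = 34.1100
Σ_{t=1}^{9}(z_t−z̄)(z_{t+1}−z̄) = -2.8761
γ_1 = -2.8761 / 10 = -0.288

-0.288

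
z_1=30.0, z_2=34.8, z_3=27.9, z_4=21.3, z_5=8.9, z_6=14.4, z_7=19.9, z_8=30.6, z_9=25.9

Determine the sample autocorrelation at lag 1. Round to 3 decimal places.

Mean z̄ = (30.0 + 34.8 + 27.9 + 21.3 + 8.9 + 14.4 + 19.9 + 30.6 + 25.9)/9 = 23.7444
Numerator Σ_{t=1}^{8}(z_t−z̄)(z_{t+1}−z̄) = 304.2880
Denominator Σ(z_t−z̄)² = 558.7022
r_1 = 304.2880 / 558.7022 = 0.545

0.545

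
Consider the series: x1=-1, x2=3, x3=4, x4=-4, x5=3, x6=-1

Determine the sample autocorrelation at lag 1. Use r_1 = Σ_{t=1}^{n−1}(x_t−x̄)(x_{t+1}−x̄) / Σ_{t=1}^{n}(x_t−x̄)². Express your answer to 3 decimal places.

Mean x̄ = (-1 + 3 + 4 − 4 + 3 − 1)/6 = 0.6667
Deviations from mean: -1.6667, 2.3333, 3.3333, -4.6667, 2.3333, -1.6667
Σ(x_t−x̄)(x_{t+1}−x̄) = (-3.8889) + (7.7778) + (-15.5556) + (-10.8889) + (-3.8889) = -26.4444
Denominator Σ(x_t−x̄)² = 49.3333
r_1 = -26.4444 / 49.3333 = -0.536

-0.536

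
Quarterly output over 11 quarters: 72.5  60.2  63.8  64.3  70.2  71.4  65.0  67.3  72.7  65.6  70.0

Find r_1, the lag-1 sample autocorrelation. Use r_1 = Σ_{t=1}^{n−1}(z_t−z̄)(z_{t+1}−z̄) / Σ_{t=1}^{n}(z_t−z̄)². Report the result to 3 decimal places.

-0.121

Mean z̄ = (72.5 + 60.2 + 63.8 + 64.3 + 70.2 + 71.4 + 65.0 + 67.3 + 72.7 + 65.6 + 70.0)/11 = 67.5455
Numerator Σ_{t=1}^{10}(z_t−z̄)(z_{t+1}−z̄) = -20.3639
Denominator Σ(z_t−z̄)² = 167.8873
r_1 = -20.3639 / 167.8873 = -0.121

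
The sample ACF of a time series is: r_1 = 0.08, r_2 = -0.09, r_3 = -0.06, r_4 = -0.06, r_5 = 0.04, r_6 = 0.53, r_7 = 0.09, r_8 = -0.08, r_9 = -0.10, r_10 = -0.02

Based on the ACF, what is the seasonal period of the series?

6

The largest autocorrelation is r_6 = 0.53; the remaining lags stay at or below 0.09.
The dominant spike at lag 6 indicates a seasonal period of 6.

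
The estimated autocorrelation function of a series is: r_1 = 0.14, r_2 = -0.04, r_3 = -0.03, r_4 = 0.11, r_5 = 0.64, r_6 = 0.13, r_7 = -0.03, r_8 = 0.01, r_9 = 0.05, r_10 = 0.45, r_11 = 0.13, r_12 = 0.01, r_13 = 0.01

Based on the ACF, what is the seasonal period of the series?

The largest autocorrelation is r_5 = 0.64, with a weaker echo at lag 10 (0.45); the remaining lags stay at or below 0.14.
The dominant spike at lag 5 indicates a seasonal period of 5.

5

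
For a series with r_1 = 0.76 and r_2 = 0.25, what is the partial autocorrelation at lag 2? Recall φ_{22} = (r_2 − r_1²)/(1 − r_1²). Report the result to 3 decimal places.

φ_{22} = (r_2 − r_1²) / (1 − r_1²)
r_1² = (0.76)² = 0.5776
Numerator = 0.25 − 0.5776 = -0.3276; denominator = 1 − 0.5776 = 0.4224
φ_{22} = -0.3276 / 0.4224 = -0.776

-0.776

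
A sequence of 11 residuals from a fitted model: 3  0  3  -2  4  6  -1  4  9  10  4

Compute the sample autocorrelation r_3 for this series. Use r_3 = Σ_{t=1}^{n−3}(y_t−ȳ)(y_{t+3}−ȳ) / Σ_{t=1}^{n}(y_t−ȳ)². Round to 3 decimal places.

Mean ȳ = (3 + 0 + 3 − 2 + 4 + 6 − 1 + 4 + 9 + 10 + 4)/11 = 3.6364
Numerator Σ_{t=1}^{8}(y_t−ȳ)(y_{t+3}−ȳ) = 10.3306
Denominator Σ(y_t−ȳ)² = 142.5455
r_3 = 10.3306 / 142.5455 = 0.072

0.072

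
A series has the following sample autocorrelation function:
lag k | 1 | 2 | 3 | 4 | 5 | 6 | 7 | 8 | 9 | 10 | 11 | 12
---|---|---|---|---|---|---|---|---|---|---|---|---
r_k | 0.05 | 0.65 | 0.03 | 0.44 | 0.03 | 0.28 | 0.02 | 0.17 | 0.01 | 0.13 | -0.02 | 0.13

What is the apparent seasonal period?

The largest autocorrelation is r_2 = 0.65, with weaker echoes at lags 4 (0.44), 6 (0.28) and 8 (0.17); the remaining lags stay at or below 0.13.
The dominant spike at lag 2 indicates a seasonal period of 2.

2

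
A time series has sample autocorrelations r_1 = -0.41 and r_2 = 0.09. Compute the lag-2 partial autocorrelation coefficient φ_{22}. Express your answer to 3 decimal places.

-0.094

φ_{22} = (r_2 − r_1²) / (1 − r_1²)
r_1² = (-0.41)² = 0.1681
Numerator = 0.09 − 0.1681 = -0.0781; denominator = 1 − 0.1681 = 0.8319
φ_{22} = -0.0781 / 0.8319 = -0.094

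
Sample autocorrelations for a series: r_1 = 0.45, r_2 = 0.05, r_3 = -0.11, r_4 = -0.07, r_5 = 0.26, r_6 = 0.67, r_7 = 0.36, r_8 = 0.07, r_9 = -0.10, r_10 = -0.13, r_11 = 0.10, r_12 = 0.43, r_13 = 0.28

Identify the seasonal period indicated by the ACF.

The largest autocorrelation is r_6 = 0.67; the remaining lags stay at or below 0.45. The elevated value at lag 1 (0.45), dropping to 0.05 at lag 2, reflects decaying short-term dependence rather than seasonality.
The dominant spike at lag 6 indicates a seasonal period of 6.

6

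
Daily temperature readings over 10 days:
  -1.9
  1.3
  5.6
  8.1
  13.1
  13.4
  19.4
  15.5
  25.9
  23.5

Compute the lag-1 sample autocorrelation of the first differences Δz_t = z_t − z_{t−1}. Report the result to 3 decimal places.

First differences Δz: 3.2, 4.3, 2.5, 5.0, 0.3, 6.0, -3.9, 10.4, -2.4
Mean of differences = 2.8222
Numerator Σ(Δz_t−Δz̄)(Δz_{t+1}−Δz̄) = -126.0016
Denominator Σ(Δz_t−Δz̄)² = 153.5156
r_1(Δz) = -126.0016 / 153.5156 = -0.821

-0.821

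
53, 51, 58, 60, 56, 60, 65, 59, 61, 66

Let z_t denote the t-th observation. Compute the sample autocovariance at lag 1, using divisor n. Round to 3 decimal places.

6.879

Mean z̄ = (53 + 51 + 58 + 60 + 56 + 60 + 65 + 59 + 61 + 66)/10 = 58.9000
Σ_{t=1}^{9}(z_t−z̄)(z_{t+1}−z̄) = 68.7900
γ_1 = 68.7900 / 10 = 6.879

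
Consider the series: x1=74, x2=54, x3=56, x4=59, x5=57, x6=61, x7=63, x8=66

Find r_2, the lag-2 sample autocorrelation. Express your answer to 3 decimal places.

-0.125

Mean x̄ = (74 + 54 + 56 + 59 + 57 + 61 + 63 + 66)/8 = 61.2500
Numerator Σ_{t=1}^{6}(x_t−x̄)(x_{t+2}−x̄) = -36.3750
Denominator Σ(x_t−x̄)² = 291.5000
r_2 = -36.3750 / 291.5000 = -0.125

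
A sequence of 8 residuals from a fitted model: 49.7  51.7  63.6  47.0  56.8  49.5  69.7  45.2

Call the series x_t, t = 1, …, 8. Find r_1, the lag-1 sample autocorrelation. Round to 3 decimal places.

Mean x̄ = (49.7 + 51.7 + 63.6 + 47.0 + 56.8 + 49.5 + 69.7 + 45.2)/8 = 54.1500
Σ(x_t−x̄)(x_{t+1}−x̄) = (10.9025) + (-23.1525) + (-67.5675) + (-18.9475) + (-12.3225) + (-72.3075) + (-139.1725) = -322.5675
Denominator Σ(x_t−x̄)² = 516.7800
r_1 = -322.5675 / 516.7800 = -0.624

-0.624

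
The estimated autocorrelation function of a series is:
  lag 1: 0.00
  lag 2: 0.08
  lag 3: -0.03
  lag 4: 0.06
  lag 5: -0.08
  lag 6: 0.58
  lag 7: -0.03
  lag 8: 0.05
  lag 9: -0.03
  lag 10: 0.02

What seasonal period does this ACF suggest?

The largest autocorrelation is r_6 = 0.58; the remaining lags stay at or below 0.08.
The dominant spike at lag 6 indicates a seasonal period of 6.

6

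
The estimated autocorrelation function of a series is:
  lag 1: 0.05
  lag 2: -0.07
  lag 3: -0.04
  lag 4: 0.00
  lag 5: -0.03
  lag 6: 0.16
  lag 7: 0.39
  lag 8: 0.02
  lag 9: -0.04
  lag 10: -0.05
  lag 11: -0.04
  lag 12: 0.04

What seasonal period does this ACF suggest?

The largest autocorrelation is r_7 = 0.39; the remaining lags stay at or below 0.16.
The dominant spike at lag 7 indicates a seasonal period of 7.

7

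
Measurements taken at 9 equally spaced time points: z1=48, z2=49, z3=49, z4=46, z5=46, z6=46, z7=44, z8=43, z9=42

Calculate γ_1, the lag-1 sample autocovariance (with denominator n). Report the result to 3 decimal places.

3.678

Mean z̄ = (48 + 49 + 49 + 46 + 46 + 46 + 44 + 43 + 42)/9 = 45.8889
Σ_{t=1}^{8}(z_t−z̄)(z_{t+1}−z̄) = 33.0988
γ_1 = 33.0988 / 9 = 3.678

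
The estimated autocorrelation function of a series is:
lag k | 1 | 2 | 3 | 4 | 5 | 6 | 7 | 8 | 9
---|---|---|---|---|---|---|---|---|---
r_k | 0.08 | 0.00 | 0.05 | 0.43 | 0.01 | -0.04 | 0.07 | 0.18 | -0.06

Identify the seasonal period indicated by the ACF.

4

The largest autocorrelation is r_4 = 0.43, with a weaker echo at lag 8 (0.18); the remaining lags stay at or below 0.08.
The dominant spike at lag 4 indicates a seasonal period of 4.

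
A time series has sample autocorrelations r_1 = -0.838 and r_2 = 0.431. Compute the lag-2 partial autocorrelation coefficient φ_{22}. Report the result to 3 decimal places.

φ_{22} = (r_2 − r_1²) / (1 − r_1²)
r_1² = (-0.838)² = 0.702244
Numerator = 0.431 − 0.7022 = -0.2712; denominator = 1 − 0.7022 = 0.2978
φ_{22} = -0.2712 / 0.2978 = -0.911

-0.911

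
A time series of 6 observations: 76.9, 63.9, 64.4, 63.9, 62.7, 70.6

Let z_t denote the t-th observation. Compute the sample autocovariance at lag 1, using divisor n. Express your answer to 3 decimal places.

Mean z̄ = (76.9 + 63.9 + 64.4 + 63.9 + 62.7 + 70.6)/6 = 67.0667
Deviations: 9.8333, -3.1667, -2.6667, -3.1667, -4.3667, 3.5333
Σ_{t=1}^{5}(z_t−z̄)(z_{t+1}−z̄) = -15.8511
γ_1 = -15.8511 / 6 = -2.642

-2.642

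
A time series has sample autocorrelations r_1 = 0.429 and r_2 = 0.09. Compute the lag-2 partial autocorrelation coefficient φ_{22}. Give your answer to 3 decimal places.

φ_{22} = (r_2 − r_1²) / (1 − r_1²)
r_1² = (0.429)² = 0.184041
Numerator = 0.09 − 0.1840 = -0.0940; denominator = 1 − 0.1840 = 0.8160
φ_{22} = -0.0940 / 0.8160 = -0.115

-0.115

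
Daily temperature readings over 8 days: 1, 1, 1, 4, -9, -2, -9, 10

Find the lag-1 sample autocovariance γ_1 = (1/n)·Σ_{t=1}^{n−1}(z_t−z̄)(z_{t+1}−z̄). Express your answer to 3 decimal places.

-11.174

Mean z̄ = (1 + 1 + 1 + 4 − 9 − 2 − 9 + 10)/8 = -0.3750
Deviations: 1.3750, 1.3750, 1.3750, 4.3750, -8.6250, -1.6250, -8.6250, 10.3750
Σ_{t=1}^{7}(z_t−z̄)(z_{t+1}−z̄) = -89.3906
γ_1 = -89.3906 / 8 = -11.174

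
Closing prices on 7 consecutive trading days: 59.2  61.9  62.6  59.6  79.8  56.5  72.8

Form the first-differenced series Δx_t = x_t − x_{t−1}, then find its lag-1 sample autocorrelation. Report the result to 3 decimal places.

-0.752

First differences Δx: 2.7, 0.7, -3.0, 20.2, -23.3, 16.3
Mean of differences = 2.2667
Numerator Σ(Δx_t−Δx̄)(Δx_{t+1}−Δx̄) = -904.1578
Denominator Σ(Δx_t−Δx̄)² = 1202.5733
r_1(Δx) = -904.1578 / 1202.5733 = -0.752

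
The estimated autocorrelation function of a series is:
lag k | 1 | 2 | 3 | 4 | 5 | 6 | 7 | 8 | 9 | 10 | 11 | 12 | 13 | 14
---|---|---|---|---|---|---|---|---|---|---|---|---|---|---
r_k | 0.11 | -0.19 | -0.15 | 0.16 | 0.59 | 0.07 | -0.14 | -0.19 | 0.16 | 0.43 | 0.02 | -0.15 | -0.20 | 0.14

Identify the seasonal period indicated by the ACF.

5

The largest autocorrelation is r_5 = 0.59, with a weaker echo at lag 10 (0.43); the remaining lags stay at or below 0.16.
The dominant spike at lag 5 indicates a seasonal period of 5.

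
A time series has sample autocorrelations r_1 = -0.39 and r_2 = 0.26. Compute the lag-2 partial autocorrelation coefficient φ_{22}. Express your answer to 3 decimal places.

0.127

φ_{22} = (r_2 − r_1²) / (1 − r_1²)
r_1² = (-0.39)² = 0.1521
Numerator = 0.26 − 0.1521 = 0.1079; denominator = 1 − 0.1521 = 0.8479
φ_{22} = 0.1079 / 0.8479 = 0.127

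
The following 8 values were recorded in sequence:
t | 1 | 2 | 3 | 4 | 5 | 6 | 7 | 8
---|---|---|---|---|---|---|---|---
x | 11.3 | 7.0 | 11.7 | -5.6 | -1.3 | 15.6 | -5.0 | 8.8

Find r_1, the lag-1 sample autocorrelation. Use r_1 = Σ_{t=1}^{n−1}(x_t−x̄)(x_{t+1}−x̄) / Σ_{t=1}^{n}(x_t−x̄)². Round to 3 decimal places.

Mean x̄ = (11.3 + 7.0 + 11.7 − 5.6 − 1.3 + 15.6 − 5.0 + 8.8)/8 = 5.3125
Σ(x_t−x̄)(x_{t+1}−x̄) = (10.1039) + (10.7789) + (-69.7036) + (72.1589) + (-68.0261) + (-106.0898) + (-35.9648) = -186.7427
Denominator Σ(x_t−x̄)² = 466.6488
r_1 = -186.7427 / 466.6488 = -0.400

-0.400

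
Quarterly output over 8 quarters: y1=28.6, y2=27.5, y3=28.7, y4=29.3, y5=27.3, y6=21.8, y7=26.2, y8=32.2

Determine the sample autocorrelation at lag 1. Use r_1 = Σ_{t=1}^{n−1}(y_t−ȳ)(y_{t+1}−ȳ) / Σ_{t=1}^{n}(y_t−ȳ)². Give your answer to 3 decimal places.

0.081

Mean ȳ = (28.6 + 27.5 + 28.7 + 29.3 + 27.3 + 21.8 + 26.2 + 32.2)/8 = 27.7000
Deviations from mean: 0.9000, -0.2000, 1.0000, 1.6000, -0.4000, -5.9000, -1.5000, 4.5000
Σ(y_t−ȳ)(y_{t+1}−ȳ) = (-0.1800) + (-0.2000) + (1.6000) + (-0.6400) + (2.3600) + (8.8500) + (-6.7500) = 5.0400
Denominator Σ(y_t−ȳ)² = 61.8800
r_1 = 5.0400 / 61.8800 = 0.081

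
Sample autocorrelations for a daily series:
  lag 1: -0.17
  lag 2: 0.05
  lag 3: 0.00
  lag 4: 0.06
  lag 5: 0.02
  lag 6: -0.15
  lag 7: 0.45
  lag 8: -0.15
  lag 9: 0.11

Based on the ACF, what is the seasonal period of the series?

7

The largest autocorrelation is r_7 = 0.45; the remaining lags stay at or below 0.11.
The dominant spike at lag 7 indicates a seasonal period of 7.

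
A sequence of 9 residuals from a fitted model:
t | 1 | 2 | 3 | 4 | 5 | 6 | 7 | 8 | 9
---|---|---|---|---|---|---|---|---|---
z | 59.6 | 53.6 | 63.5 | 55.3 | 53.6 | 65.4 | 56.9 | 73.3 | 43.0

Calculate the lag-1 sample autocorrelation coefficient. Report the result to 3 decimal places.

-0.548

Mean z̄ = (59.6 + 53.6 + 63.5 + 55.3 + 53.6 + 65.4 + 56.9 + 73.3 + 43.0)/9 = 58.2444
Numerator Σ_{t=1}^{8}(z_t−z̄)(z_{t+1}−z̄) = -325.1131
Denominator Σ(z_t−z̄)² = 593.3422
r_1 = -325.1131 / 593.3422 = -0.548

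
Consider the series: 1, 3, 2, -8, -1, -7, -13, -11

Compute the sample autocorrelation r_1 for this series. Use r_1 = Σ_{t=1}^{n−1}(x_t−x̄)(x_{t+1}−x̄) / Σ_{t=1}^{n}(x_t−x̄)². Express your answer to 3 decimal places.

0.446

Mean x̄ = (1 + 3 + 2 − 8 − 1 − 7 − 13 − 11)/8 = -4.2500
Σ(x_t−x̄)(x_{t+1}−x̄) = (38.0625) + (45.3125) + (-23.4375) + (-12.1875) + (-8.9375) + (24.0625) + (59.0625) = 121.9375
Denominator Σ(x_t−x̄)² = 273.5000
r_1 = 121.9375 / 273.5000 = 0.446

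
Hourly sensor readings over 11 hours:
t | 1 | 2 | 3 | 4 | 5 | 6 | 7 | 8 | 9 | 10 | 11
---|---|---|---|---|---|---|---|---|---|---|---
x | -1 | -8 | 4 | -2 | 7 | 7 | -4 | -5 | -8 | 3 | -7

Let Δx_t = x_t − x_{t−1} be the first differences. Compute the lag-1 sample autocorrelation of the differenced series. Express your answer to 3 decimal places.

-0.505

First differences Δx: -7, 12, -6, 9, 0, -11, -1, -3, 11, -10
Mean of differences = -0.6000
Numerator Σ(Δx_t−Δx̄)(Δx_{t+1}−Δx̄) = -332.7600
Denominator Σ(Δx_t−Δx̄)² = 658.4000
r_1(Δx) = -332.7600 / 658.4000 = -0.505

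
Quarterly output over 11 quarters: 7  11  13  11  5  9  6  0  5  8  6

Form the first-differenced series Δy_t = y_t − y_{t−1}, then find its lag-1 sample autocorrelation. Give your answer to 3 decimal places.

-0.147

First differences Δy: 4, 2, -2, -6, 4, -3, -6, 5, 3, -2
Mean of differences = -0.1000
Numerator Σ(Δy_t−Δȳ)(Δy_{t+1}−Δȳ) = -23.3100
Denominator Σ(Δy_t−Δȳ)² = 158.9000
r_1(Δy) = -23.3100 / 158.9000 = -0.147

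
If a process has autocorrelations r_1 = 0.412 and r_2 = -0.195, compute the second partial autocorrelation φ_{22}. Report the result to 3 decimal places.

-0.439

φ_{22} = (r_2 − r_1²) / (1 − r_1²)
r_1² = (0.412)² = 0.169744
Numerator = -0.195 − 0.1697 = -0.3647; denominator = 1 − 0.1697 = 0.8303
φ_{22} = -0.3647 / 0.8303 = -0.439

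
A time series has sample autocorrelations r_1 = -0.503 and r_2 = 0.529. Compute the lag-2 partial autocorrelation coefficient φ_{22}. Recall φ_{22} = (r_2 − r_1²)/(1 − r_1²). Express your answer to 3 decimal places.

φ_{22} = (r_2 − r_1²) / (1 − r_1²)
r_1² = (-0.503)² = 0.253009
Numerator = 0.529 − 0.2530 = 0.2760; denominator = 1 − 0.2530 = 0.7470
φ_{22} = 0.2760 / 0.7470 = 0.369

0.369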